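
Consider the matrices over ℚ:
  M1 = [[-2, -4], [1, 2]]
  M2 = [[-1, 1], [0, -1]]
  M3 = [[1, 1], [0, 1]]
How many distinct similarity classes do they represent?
3 classes: {M1}, {M2}, {M3}

Characteristic polynomials: χ_{M1} = x^2, χ_{M2} = (x + 1)^2, χ_{M3} = (x - 1)^2.

{M1}: invariant factors x^2.

{M2}: invariant factors (x + 1)^2.

{M3}: invariant factors (x - 1)^2.

Matrices are similar if and only if their invariant-factor lists agree; the partition into similarity classes is {M1}, {M2}, {M3}.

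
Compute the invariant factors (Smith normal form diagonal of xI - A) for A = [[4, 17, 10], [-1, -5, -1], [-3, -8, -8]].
The Jordan structure of A has elementary divisors (x + 3)^3. Arranging the block sizes at each eigenvalue in decreasing order and taking row products gives the invariant factors.

Invariant factors (smallest first, each dividing the next): (x + 3)^3.

Check: the last factor (x + 3)^3 is the minimal polynomial, and the product (x + 3)^3 is the characteristic polynomial.

(x + 3)^3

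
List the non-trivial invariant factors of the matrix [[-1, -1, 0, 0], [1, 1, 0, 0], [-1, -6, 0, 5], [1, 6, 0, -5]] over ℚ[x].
The Jordan structure of A has elementary divisors (x + 5), x^2, x. Arranging the block sizes at each eigenvalue in decreasing order and taking row products gives the invariant factors.

Invariant factors (smallest first, each dividing the next): x, x^2(x + 5).

Check: the last factor x^2(x + 5) is the minimal polynomial, and the product x^3(x + 5) is the characteristic polynomial.

x, x^2(x + 5)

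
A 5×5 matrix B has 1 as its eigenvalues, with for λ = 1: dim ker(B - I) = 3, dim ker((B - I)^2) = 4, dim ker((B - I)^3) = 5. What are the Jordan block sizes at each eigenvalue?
λ = 1: successive nullity increments [3, 1, 1] count blocks of size ≥ k; block sizes are [3, 1, 1].

Jordan blocks: (1, 3), (1, 1), (1, 1)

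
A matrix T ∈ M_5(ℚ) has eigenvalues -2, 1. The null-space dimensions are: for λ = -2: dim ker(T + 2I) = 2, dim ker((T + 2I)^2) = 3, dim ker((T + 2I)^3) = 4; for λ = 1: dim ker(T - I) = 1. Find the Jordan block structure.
λ = -2: successive nullity increments [2, 1, 1] count blocks of size ≥ k; block sizes are [3, 1].
λ = 1: successive nullity increments [1] count blocks of size ≥ k; block sizes are [1].

Jordan blocks: (-2, 3), (-2, 1), (1, 1)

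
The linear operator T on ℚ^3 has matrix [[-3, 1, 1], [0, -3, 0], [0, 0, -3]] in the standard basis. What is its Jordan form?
J = [[-3, 1, 0], [0, -3, 0], [0, 0, -3]]

The characteristic polynomial is det(xI - A) = (x + 3)^3, so the eigenvalues are -3 (algebraic multiplicity 3).

For λ = -3: rank(A + 3I) = 1, rank((A + 3I)^2) = 0. The eigenspace has dimension 3 - 1 = 2, so there are 2 Jordan blocks; the rank sequence gives block sizes [2, 1].

Assembling the blocks gives the Jordan form J above.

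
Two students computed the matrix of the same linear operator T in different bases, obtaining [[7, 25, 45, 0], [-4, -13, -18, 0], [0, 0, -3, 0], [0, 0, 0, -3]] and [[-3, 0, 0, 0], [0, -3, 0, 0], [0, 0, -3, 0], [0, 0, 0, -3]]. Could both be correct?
No.

Both have characteristic polynomial (x + 3)^4, but the minimal polynomial of A is (x + 3)^2 while the minimal polynomial of B is x + 3. The minimal polynomial is a similarity invariant, so A and B are not similar.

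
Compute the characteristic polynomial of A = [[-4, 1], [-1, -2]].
xI - A = [[x + 4, -1], [1, x + 2]].

Expanding det(xI - A) along the first row:
det(xI - A) = + (x + 4)·det([[x + 2]]) - (-1)·det([[1]]).

Evaluating gives χ_A(x) = x^2 + 6x + 9 = (x + 3)^2.

χ_A(x) = (x + 3)^2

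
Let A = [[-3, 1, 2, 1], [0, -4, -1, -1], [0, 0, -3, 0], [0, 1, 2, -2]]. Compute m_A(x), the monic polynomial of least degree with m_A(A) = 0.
The characteristic polynomial factors as (x + 3)^4. The minimal polynomial is ∏(x - λ)^{k_λ} where k_λ is the size of the largest Jordan block at λ.

For λ = -3: rank(A + 3I) = 2, and the largest Jordan block has size 3 (the smallest k with rank((A + 3I)^k) = rank((A + 3I)^(k+1))).

So m_A(x) = (x + 3)^3.

m_A(x) = (x + 3)^3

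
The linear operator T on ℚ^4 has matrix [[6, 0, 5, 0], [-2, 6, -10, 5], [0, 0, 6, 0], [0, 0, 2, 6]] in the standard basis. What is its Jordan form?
The characteristic polynomial is det(xI - A) = (x - 6)^4, so the eigenvalues are 6 (algebraic multiplicity 4).

For λ = 6: rank(A - 6I) = 2, rank((A - 6I)^2) = 0. The eigenspace has dimension 4 - 2 = 2, so there are 2 Jordan blocks; the rank sequence gives block sizes [2, 2].

Assembling the blocks gives the Jordan form J above.

J = [[6, 1, 0, 0], [0, 6, 0, 0], [0, 0, 6, 1], [0, 0, 0, 6]]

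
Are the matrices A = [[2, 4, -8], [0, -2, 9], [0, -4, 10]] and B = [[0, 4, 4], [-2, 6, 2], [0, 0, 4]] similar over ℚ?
Both have characteristic polynomial (x - 4)^2(x - 2), but the minimal polynomial of A is (x - 4)^2(x - 2) while the minimal polynomial of B is (x - 4)(x - 2). The minimal polynomial is a similarity invariant, so A and B are not similar.

No.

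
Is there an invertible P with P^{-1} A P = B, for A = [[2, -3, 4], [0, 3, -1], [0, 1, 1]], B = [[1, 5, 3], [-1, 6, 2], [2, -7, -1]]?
Two matrices over a field are similar if and only if they have the same invariant factors.

Both A and B have characteristic polynomial (x - 2)^3 and minimal polynomial (x - 2)^3. Computing further, both have invariant factors (x - 2)^3. Hence A and B are similar.

Yes.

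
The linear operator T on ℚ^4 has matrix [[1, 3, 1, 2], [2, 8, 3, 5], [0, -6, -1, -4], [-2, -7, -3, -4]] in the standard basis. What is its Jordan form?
J = [[1, 1, 0, 0], [0, 1, 1, 0], [0, 0, 1, 0], [0, 0, 0, 1]]

The characteristic polynomial is det(xI - A) = (x - 1)^4, so the eigenvalues are 1 (algebraic multiplicity 4).

For λ = 1: rank(A - I) = 2, rank((A - I)^2) = 1, rank((A - I)^3) = 0. The eigenspace has dimension 4 - 2 = 2, so there are 2 Jordan blocks; the rank sequence gives block sizes [3, 1].

Assembling the blocks gives the Jordan form J above.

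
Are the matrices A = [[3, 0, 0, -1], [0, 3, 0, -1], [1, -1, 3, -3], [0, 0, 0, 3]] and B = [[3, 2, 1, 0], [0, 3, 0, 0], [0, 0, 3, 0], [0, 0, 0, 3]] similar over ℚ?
Both have characteristic polynomial (x - 3)^4 and minimal polynomial (x - 3)^2. But rank(A - 3I) = 2 for A while rank(B - 3I) = 1 for B, so the number of Jordan blocks at λ = 3 differs. A and B are not similar.

No.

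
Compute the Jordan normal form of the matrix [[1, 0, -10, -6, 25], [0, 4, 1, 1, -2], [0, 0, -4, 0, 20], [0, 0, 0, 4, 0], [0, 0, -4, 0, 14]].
The characteristic polynomial is det(xI - A) = (x - 6)(x - 4)^3(x - 1), so the eigenvalues are 1 (algebraic multiplicity 1), 4 (algebraic multiplicity 3), 6 (algebraic multiplicity 1).

For λ = 1: algebraic multiplicity 1 gives one 1×1 block.

For λ = 4: rank(A - 4I) = 3, rank((A - 4I)^2) = 2. The eigenspace has dimension 5 - 3 = 2, so there are 2 Jordan blocks; the rank sequence gives block sizes [2, 1].

For λ = 6: algebraic multiplicity 1 gives one 1×1 block.

Assembling the blocks gives the Jordan form J above.

J = [[1, 0, 0, 0, 0], [0, 4, 1, 0, 0], [0, 0, 4, 0, 0], [0, 0, 0, 4, 0], [0, 0, 0, 0, 6]]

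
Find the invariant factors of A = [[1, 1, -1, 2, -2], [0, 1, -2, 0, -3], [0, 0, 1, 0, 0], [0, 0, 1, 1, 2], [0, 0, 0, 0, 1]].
The Jordan structure of A has elementary divisors (x - 1)^3, (x - 1)^2. Arranging the block sizes at each eigenvalue in decreasing order and taking row products gives the invariant factors.

Invariant factors (smallest first, each dividing the next): (x - 1)^2, (x - 1)^3.

Check: the last factor (x - 1)^3 is the minimal polynomial, and the product (x - 1)^5 is the characteristic polynomial.

(x - 1)^2, (x - 1)^3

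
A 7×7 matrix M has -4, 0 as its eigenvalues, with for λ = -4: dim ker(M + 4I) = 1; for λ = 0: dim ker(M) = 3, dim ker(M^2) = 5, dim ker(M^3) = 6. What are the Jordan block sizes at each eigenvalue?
λ = -4: successive nullity increments [1] count blocks of size ≥ k; block sizes are [1].
λ = 0: successive nullity increments [3, 2, 1] count blocks of size ≥ k; block sizes are [3, 2, 1].

Jordan blocks: (-4, 1), (0, 3), (0, 2), (0, 1)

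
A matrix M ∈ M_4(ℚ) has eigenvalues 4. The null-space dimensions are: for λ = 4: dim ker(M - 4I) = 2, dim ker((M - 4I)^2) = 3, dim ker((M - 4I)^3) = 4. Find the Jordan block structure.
Jordan blocks: (4, 3), (4, 1)

λ = 4: successive nullity increments [2, 1, 1] count blocks of size ≥ k; block sizes are [3, 1].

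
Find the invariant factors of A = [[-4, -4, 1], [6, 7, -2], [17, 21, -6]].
(x + 1)^3

The Jordan structure of A has elementary divisors (x + 1)^3. Arranging the block sizes at each eigenvalue in decreasing order and taking row products gives the invariant factors.

Invariant factors (smallest first, each dividing the next): (x + 1)^3.

Check: the last factor (x + 1)^3 is the minimal polynomial, and the product (x + 1)^3 is the characteristic polynomial.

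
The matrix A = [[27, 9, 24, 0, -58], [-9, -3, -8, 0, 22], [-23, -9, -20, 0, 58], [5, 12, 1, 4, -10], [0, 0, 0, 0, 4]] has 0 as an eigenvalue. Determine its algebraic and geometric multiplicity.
algebraic multiplicity 2, geometric multiplicity 1

The characteristic polynomial is x^2(x - 4)^3, so the factor x appears with exponent 2: the algebraic multiplicity is 2.

rank(A) = 4, so the eigenspace has dimension 5 - 4 = 1: the geometric multiplicity is 1.

Since 1 < 2, A is not diagonalizable.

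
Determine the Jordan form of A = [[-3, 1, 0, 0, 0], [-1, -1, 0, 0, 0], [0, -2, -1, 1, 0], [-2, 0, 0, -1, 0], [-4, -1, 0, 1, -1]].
J = [[-2, 1, 0, 0, 0], [0, -2, 0, 0, 0], [0, 0, -1, 1, 0], [0, 0, 0, -1, 0], [0, 0, 0, 0, -1]]

The characteristic polynomial is det(xI - A) = (x + 1)^3(x + 2)^2, so the eigenvalues are -2 (algebraic multiplicity 2), -1 (algebraic multiplicity 3).

For λ = -2: rank(A + 2I) = 4, rank((A + 2I)^2) = 3. The eigenspace has dimension 5 - 4 = 1, so there is 1 Jordan block; the rank sequence gives block sizes [2].

For λ = -1: rank(A + I) = 3, rank((A + I)^2) = 2. The eigenspace has dimension 5 - 3 = 2, so there are 2 Jordan blocks; the rank sequence gives block sizes [2, 1].

Assembling the blocks gives the Jordan form J above.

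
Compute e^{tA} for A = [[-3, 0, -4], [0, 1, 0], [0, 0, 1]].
A has Jordan form J = [[-3, 0, 0], [0, 1, 0], [0, 0, 1]] with A = PJP^{-1}, so e^{tA} = P e^{tJ} P^{-1}.

For a Jordan block J_k(λ), e^{tJ_k(λ)} = e^{λt} · (I + tN + t^2 N^2/2! + ... + t^{k-1} N^{k-1}/(k-1)!) where N is the nilpotent superdiagonal part.

Assembling the blocks and conjugating back gives the entries of e^{tA} as shown above.

e^{tA} = [[e^{-3*t}, 0, -e^{t} + e^{-3*t}], [0, e^{t}, 0], [0, 0, e^{t}]]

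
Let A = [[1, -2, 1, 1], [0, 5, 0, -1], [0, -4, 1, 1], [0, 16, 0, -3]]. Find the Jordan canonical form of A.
J = [[1, 1, 0, 0], [0, 1, 1, 0], [0, 0, 1, 0], [0, 0, 0, 1]]

The characteristic polynomial is det(xI - A) = (x - 1)^4, so the eigenvalues are 1 (algebraic multiplicity 4).

For λ = 1: rank(A - I) = 2, rank((A - I)^2) = 1, rank((A - I)^3) = 0. The eigenspace has dimension 4 - 2 = 2, so there are 2 Jordan blocks; the rank sequence gives block sizes [3, 1].

Assembling the blocks gives the Jordan form J above.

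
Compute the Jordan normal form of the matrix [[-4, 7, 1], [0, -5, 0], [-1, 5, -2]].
J = [[-5, 0, 0], [0, -3, 1], [0, 0, -3]]

The characteristic polynomial is det(xI - A) = (x + 3)^2(x + 5), so the eigenvalues are -5 (algebraic multiplicity 1), -3 (algebraic multiplicity 2).

For λ = -5: algebraic multiplicity 1 gives one 1×1 block.

For λ = -3: rank(A + 3I) = 2, rank((A + 3I)^2) = 1. The eigenspace has dimension 3 - 2 = 1, so there is 1 Jordan block; the rank sequence gives block sizes [2].

Assembling the blocks gives the Jordan form J above.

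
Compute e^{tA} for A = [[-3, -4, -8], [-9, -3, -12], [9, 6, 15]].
A has Jordan form J = [[3, 1, 0], [0, 3, 0], [0, 0, 3]] with A = PJP^{-1}, so e^{tA} = P e^{tJ} P^{-1}.

For a Jordan block J_k(λ), e^{tJ_k(λ)} = e^{λt} · (I + tN + t^2 N^2/2! + ... + t^{k-1} N^{k-1}/(k-1)!) where N is the nilpotent superdiagonal part.

Assembling the blocks and conjugating back gives the entries of e^{tA} as shown above.

e^{tA} = [[(1 - 6*t)*e^{3*t}, -4*t*e^{3*t}, -8*t*e^{3*t}], [-9*t*e^{3*t}, (1 - 6*t)*e^{3*t}, -12*t*e^{3*t}], [9*t*e^{3*t}, 6*t*e^{3*t}, (12*t + 1)*e^{3*t}]]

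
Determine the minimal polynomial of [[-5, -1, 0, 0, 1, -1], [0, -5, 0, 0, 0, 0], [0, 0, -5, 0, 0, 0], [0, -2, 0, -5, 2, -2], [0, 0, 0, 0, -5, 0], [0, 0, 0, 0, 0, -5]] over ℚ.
The characteristic polynomial factors as (x + 5)^6. The minimal polynomial is ∏(x - λ)^{k_λ} where k_λ is the size of the largest Jordan block at λ.

For λ = -5: rank(A + 5I) = 1, and the largest Jordan block has size 2 (the smallest k with rank((A + 5I)^k) = rank((A + 5I)^(k+1))).

So m_A(x) = (x + 5)^2.

m_A(x) = (x + 5)^2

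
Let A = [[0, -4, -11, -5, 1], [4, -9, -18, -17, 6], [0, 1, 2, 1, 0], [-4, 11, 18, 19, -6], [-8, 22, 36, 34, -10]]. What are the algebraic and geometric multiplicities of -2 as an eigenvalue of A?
The characteristic polynomial is (x - 2)^3(x + 2)^2, so the factor x + 2 appears with exponent 2: the algebraic multiplicity is 2.

rank(A + 2I) = 4, so the eigenspace has dimension 5 - 4 = 1: the geometric multiplicity is 1.

Since 1 < 2, A is not diagonalizable.

algebraic multiplicity 2, geometric multiplicity 1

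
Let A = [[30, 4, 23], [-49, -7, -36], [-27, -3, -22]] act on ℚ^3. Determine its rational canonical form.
R = [[0, 0, -10], [1, 0, 7], [0, 1, 1]]

The invariant factors of A (the non-unit diagonal entries of the Smith normal form of xI - A over ℚ[x]) are (x - 2)(x^2 + x - 5), each dividing the next. The characteristic polynomial is their product, (x - 2)(x^2 + x - 5).

The rational canonical form is the block-diagonal matrix of companion matrices C(f_i):
R = [[0, 0, -10], [1, 0, 7], [0, 1, 1]].

Note the characteristic polynomial does not split into linear factors over ℚ, so A has no Jordan form over ℚ; the rational canonical form exists over any field.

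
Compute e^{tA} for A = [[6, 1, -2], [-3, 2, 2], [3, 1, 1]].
e^{tA} = [[(3*t + 1)*e^{3*t}, t*e^{3*t}, -2*t*e^{3*t}], [-3*t*e^{3*t}, (1 - t)*e^{3*t}, 2*t*e^{3*t}], [3*t*e^{3*t}, t*e^{3*t}, (1 - 2*t)*e^{3*t}]]

A has Jordan form J = [[3, 1, 0], [0, 3, 0], [0, 0, 3]] with A = PJP^{-1}, so e^{tA} = P e^{tJ} P^{-1}.

For a Jordan block J_k(λ), e^{tJ_k(λ)} = e^{λt} · (I + tN + t^2 N^2/2! + ... + t^{k-1} N^{k-1}/(k-1)!) where N is the nilpotent superdiagonal part.

Assembling the blocks and conjugating back gives the entries of e^{tA} as shown above.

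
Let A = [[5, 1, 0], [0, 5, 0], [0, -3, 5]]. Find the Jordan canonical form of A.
The characteristic polynomial is det(xI - A) = (x - 5)^3, so the eigenvalues are 5 (algebraic multiplicity 3).

For λ = 5: rank(A - 5I) = 1, rank((A - 5I)^2) = 0. The eigenspace has dimension 3 - 1 = 2, so there are 2 Jordan blocks; the rank sequence gives block sizes [2, 1].

Assembling the blocks gives the Jordan form J above.

J = [[5, 1, 0], [0, 5, 0], [0, 0, 5]]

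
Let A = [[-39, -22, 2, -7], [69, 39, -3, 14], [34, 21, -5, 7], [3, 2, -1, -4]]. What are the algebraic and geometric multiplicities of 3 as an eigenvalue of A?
algebraic multiplicity 1, geometric multiplicity 1

The characteristic polynomial is (x - 3)(x + 4)^3, so the factor x - 3 appears with exponent 1: the algebraic multiplicity is 1.

rank(A - 3I) = 3, so the eigenspace has dimension 4 - 3 = 1: the geometric multiplicity is 1.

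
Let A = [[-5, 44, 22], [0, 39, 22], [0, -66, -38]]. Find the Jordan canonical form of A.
The characteristic polynomial is det(xI - A) = (x - 6)(x + 5)^2, so the eigenvalues are -5 (algebraic multiplicity 2), 6 (algebraic multiplicity 1).

For λ = -5: rank(A + 5I) = 1. The eigenspace has dimension 3 - 1 = 2, so there are 2 Jordan blocks; the rank sequence gives block sizes [1, 1].

For λ = 6: algebraic multiplicity 1 gives one 1×1 block.

Assembling the blocks gives the Jordan form J above.

J = [[-5, 0, 0], [0, -5, 0], [0, 0, 6]]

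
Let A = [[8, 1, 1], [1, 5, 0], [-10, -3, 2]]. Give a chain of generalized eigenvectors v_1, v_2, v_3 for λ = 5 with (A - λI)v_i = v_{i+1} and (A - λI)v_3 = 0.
We seek v_1 ∈ ker((A - 5I)^3) \ ker((A - 5I)^2), then set v_{i+1} = (A - 5I) v_i.

One such chain is v_1 = [[0, 0, 1]]^T, v_2 = [[1, 0, -3]]^T, v_3 = [[0, 1, -1]]^T. Check: (A - 5I) v_3 = [[0, 0, 0]]^T = 0.

v_1 = [[0, 0, 1]]^T, v_2 = [[1, 0, -3]]^T, v_3 = [[0, 1, -1]]^T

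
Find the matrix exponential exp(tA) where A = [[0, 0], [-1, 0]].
A has Jordan form J = [[0, 1], [0, 0]] with A = PJP^{-1}, so e^{tA} = P e^{tJ} P^{-1}.

For a Jordan block J_k(λ), e^{tJ_k(λ)} = e^{λt} · (I + tN + t^2 N^2/2! + ... + t^{k-1} N^{k-1}/(k-1)!) where N is the nilpotent superdiagonal part.

Assembling the blocks and conjugating back gives the entries of e^{tA} as shown above.

e^{tA} = [[1, 0], [-t, 1]]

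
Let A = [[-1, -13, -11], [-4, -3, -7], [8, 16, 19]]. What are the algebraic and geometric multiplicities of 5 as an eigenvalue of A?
The characteristic polynomial is (x - 5)^3, so the factor x - 5 appears with exponent 3: the algebraic multiplicity is 3.

rank(A - 5I) = 2, so the eigenspace has dimension 3 - 2 = 1: the geometric multiplicity is 1.

Since 1 < 3, A is not diagonalizable.

algebraic multiplicity 3, geometric multiplicity 1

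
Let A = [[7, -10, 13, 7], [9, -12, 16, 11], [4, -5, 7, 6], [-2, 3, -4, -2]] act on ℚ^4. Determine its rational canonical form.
R = [[0, 0, 0, 0], [1, 0, 0, 0], [0, 1, 0, 0], [0, 0, 1, 0]]

The invariant factors of A (the non-unit diagonal entries of the Smith normal form of xI - A over ℚ[x]) are x^4, each dividing the next. The characteristic polynomial is their product, x^4.

The rational canonical form is the block-diagonal matrix of companion matrices C(f_i):
R = [[0, 0, 0, 0], [1, 0, 0, 0], [0, 1, 0, 0], [0, 0, 1, 0]].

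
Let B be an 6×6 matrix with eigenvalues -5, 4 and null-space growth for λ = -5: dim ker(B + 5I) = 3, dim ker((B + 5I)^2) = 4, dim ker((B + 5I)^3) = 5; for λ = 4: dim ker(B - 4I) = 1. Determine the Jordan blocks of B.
Jordan blocks: (-5, 3), (-5, 1), (-5, 1), (4, 1)

λ = -5: successive nullity increments [3, 1, 1] count blocks of size ≥ k; block sizes are [3, 1, 1].
λ = 4: successive nullity increments [1] count blocks of size ≥ k; block sizes are [1].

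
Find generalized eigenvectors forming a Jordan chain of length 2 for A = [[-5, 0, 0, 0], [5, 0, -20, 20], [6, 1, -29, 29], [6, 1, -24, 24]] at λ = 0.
We seek v_1 ∈ ker(A^2) \ ker(A), then set v_{i+1} = A v_i.

One such chain is v_1 = [[0, 1, 2, 2]]^T, v_2 = [[0, 0, 1, 1]]^T. Check: A v_2 = [[0, 0, 0, 0]]^T = 0.

v_1 = [[0, 1, 2, 2]]^T, v_2 = [[0, 0, 1, 1]]^T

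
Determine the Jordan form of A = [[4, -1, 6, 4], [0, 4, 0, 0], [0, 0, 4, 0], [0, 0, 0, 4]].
J = [[4, 1, 0, 0], [0, 4, 0, 0], [0, 0, 4, 0], [0, 0, 0, 4]]

The characteristic polynomial is det(xI - A) = (x - 4)^4, so the eigenvalues are 4 (algebraic multiplicity 4).

For λ = 4: rank(A - 4I) = 1, rank((A - 4I)^2) = 0. The eigenspace has dimension 4 - 1 = 3, so there are 3 Jordan blocks; the rank sequence gives block sizes [2, 1, 1].

Assembling the blocks gives the Jordan form J above.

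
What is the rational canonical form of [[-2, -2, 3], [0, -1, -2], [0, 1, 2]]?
The invariant factors of A (the non-unit diagonal entries of the Smith normal form of xI - A over ℚ[x]) are x(x - 1)(x + 2), each dividing the next. The characteristic polynomial is their product, x(x - 1)(x + 2).

The rational canonical form is the block-diagonal matrix of companion matrices C(f_i):
R = [[0, 0, 0], [1, 0, 2], [0, 1, -1]].

R = [[0, 0, 0], [1, 0, 2], [0, 1, -1]]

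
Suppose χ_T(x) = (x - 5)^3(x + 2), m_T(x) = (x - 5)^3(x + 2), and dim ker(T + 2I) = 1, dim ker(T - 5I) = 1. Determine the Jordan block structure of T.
λ = -2: algebraic multiplicity 1 (exponent in χ_T), largest block size 1 (exponent in m_T), 1 block (geometric multiplicity). This forces block sizes [1].
λ = 5: algebraic multiplicity 3 (exponent in χ_T), largest block size 3 (exponent in m_T), 1 block (geometric multiplicity). This forces block sizes [3].

Jordan blocks: (-2, 1), (5, 3)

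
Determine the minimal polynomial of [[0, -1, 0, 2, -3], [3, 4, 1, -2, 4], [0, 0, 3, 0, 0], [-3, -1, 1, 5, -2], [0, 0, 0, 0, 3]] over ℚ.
m_A(x) = (x - 3)^3

The characteristic polynomial factors as (x - 3)^5. The minimal polynomial is ∏(x - λ)^{k_λ} where k_λ is the size of the largest Jordan block at λ.

For λ = 3: rank(A - 3I) = 2, and the largest Jordan block has size 3 (the smallest k with rank((A - 3I)^k) = rank((A - 3I)^(k+1))).

So m_A(x) = (x - 3)^3.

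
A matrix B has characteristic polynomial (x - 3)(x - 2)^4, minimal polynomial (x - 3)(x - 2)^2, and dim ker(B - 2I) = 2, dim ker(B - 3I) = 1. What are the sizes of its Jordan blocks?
λ = 2: algebraic multiplicity 4 (exponent in χ_B), largest block size 2 (exponent in m_B), 2 blocks (geometric multiplicity). These force block sizes [2, 2].
λ = 3: algebraic multiplicity 1 (exponent in χ_B), largest block size 1 (exponent in m_B), 1 block (geometric multiplicity). This forces block sizes [1].

Jordan blocks: (2, 2), (2, 2), (3, 1)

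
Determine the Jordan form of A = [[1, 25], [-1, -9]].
The characteristic polynomial is det(xI - A) = (x + 4)^2, so the eigenvalues are -4 (algebraic multiplicity 2).

For λ = -4: rank(A + 4I) = 1, rank((A + 4I)^2) = 0. The eigenspace has dimension 2 - 1 = 1, so there is 1 Jordan block; the rank sequence gives block sizes [2].

Assembling the blocks gives the Jordan form J above.

J = [[-4, 1], [0, -4]]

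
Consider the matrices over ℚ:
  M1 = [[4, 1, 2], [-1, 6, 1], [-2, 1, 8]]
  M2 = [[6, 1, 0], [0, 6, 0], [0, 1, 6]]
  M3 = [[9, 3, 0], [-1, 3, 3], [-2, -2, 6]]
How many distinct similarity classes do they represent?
Characteristic polynomials: χ_{M1} = (x - 6)^3, χ_{M2} = (x - 6)^3, χ_{M3} = (x - 6)^3.

{M1, M3}: invariant factors (x - 6)^3.

{M2}: invariant factors x - 6, (x - 6)^2.

Matrices are similar if and only if their invariant-factor lists agree; the partition into similarity classes is {M1, M3}, {M2}.

2 classes: {M1, M3}, {M2}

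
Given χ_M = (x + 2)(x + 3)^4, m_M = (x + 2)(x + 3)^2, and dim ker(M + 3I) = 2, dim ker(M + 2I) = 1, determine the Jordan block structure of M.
Jordan blocks: (-3, 2), (-3, 2), (-2, 1)

λ = -3: algebraic multiplicity 4 (exponent in χ_M), largest block size 2 (exponent in m_M), 2 blocks (geometric multiplicity). These force block sizes [2, 2].
λ = -2: algebraic multiplicity 1 (exponent in χ_M), largest block size 1 (exponent in m_M), 1 block (geometric multiplicity). This forces block sizes [1].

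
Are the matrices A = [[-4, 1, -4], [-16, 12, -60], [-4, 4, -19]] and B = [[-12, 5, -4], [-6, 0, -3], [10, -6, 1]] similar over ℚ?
Two matrices over a field are similar if and only if they have the same invariant factors.

Both A and B have characteristic polynomial (x + 3)(x + 4)^2 and minimal polynomial (x + 3)(x + 4)^2. Computing further, both have invariant factors (x + 3)(x + 4)^2. Hence A and B are similar.

Yes.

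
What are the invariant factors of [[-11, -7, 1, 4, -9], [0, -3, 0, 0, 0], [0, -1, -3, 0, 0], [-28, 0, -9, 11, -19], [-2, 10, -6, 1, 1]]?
x + 3, (x - 2)^2(x + 3)^2

The Jordan structure of A has elementary divisors (x + 3)^2, (x + 3), (x - 2)^2. Arranging the block sizes at each eigenvalue in decreasing order and taking row products gives the invariant factors.

Invariant factors (smallest first, each dividing the next): x + 3, (x - 2)^2(x + 3)^2.

Check: the last factor (x - 2)^2(x + 3)^2 is the minimal polynomial, and the product (x - 2)^2(x + 3)^3 is the characteristic polynomial.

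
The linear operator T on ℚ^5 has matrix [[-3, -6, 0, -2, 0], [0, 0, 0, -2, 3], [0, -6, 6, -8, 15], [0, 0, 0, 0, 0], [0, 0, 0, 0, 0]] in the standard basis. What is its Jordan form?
The characteristic polynomial is det(xI - A) = x^3(x - 6)(x + 3), so the eigenvalues are -3 (algebraic multiplicity 1), 0 (algebraic multiplicity 3), 6 (algebraic multiplicity 1).

For λ = -3: algebraic multiplicity 1 gives one 1×1 block.

For λ = 0: rank(A) = 3, rank(A^2) = 2. The eigenspace has dimension 5 - 3 = 2, so there are 2 Jordan blocks; the rank sequence gives block sizes [2, 1].

For λ = 6: algebraic multiplicity 1 gives one 1×1 block.

Assembling the blocks gives the Jordan form J above.

J = [[-3, 0, 0, 0, 0], [0, 0, 1, 0, 0], [0, 0, 0, 0, 0], [0, 0, 0, 0, 0], [0, 0, 0, 0, 6]]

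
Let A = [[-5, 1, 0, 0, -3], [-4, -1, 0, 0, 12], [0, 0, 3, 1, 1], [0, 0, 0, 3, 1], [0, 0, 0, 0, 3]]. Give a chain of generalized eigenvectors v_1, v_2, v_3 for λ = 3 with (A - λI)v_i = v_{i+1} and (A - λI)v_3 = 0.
We seek v_1 ∈ ker((A - 3I)^3) \ ker((A - 3I)^2), then set v_{i+1} = (A - 3I) v_i.

One such chain is v_1 = [[0, 3, 0, 0, 1]]^T, v_2 = [[0, 0, 1, 1, 0]]^T, v_3 = [[0, 0, 1, 0, 0]]^T. Check: (A - 3I) v_3 = [[0, 0, 0, 0, 0]]^T = 0.

v_1 = [[0, 3, 0, 0, 1]]^T, v_2 = [[0, 0, 1, 1, 0]]^T, v_3 = [[0, 0, 1, 0, 0]]^T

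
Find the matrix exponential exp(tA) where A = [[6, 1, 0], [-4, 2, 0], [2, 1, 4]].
e^{tA} = [[(2*t + 1)*e^{4*t}, t*e^{4*t}, 0], [-4*t*e^{4*t}, (1 - 2*t)*e^{4*t}, 0], [2*t*e^{4*t}, t*e^{4*t}, e^{4*t}]]

A has Jordan form J = [[4, 1, 0], [0, 4, 0], [0, 0, 4]] with A = PJP^{-1}, so e^{tA} = P e^{tJ} P^{-1}.

For a Jordan block J_k(λ), e^{tJ_k(λ)} = e^{λt} · (I + tN + t^2 N^2/2! + ... + t^{k-1} N^{k-1}/(k-1)!) where N is the nilpotent superdiagonal part.

Assembling the blocks and conjugating back gives the entries of e^{tA} as shown above.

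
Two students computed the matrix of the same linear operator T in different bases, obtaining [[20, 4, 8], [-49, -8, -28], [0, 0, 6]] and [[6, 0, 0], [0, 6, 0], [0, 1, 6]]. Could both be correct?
Two matrices over a field are similar if and only if they have the same invariant factors.

Both A and B have characteristic polynomial (x - 6)^3 and minimal polynomial (x - 6)^2. Computing further, both have invariant factors x - 6, (x - 6)^2. Hence A and B are similar.

Yes.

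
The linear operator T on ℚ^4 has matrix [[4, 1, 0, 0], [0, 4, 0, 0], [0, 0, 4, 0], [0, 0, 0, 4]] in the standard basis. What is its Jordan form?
J = [[4, 1, 0, 0], [0, 4, 0, 0], [0, 0, 4, 0], [0, 0, 0, 4]]

The characteristic polynomial is det(xI - A) = (x - 4)^4, so the eigenvalues are 4 (algebraic multiplicity 4).

For λ = 4: rank(A - 4I) = 1, rank((A - 4I)^2) = 0. The eigenspace has dimension 4 - 1 = 3, so there are 3 Jordan blocks; the rank sequence gives block sizes [2, 1, 1].

Assembling the blocks gives the Jordan form J above.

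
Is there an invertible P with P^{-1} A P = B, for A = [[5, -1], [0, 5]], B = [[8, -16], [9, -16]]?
trace(A) = 10 but trace(B) = -8. The trace is a similarity invariant, so A and B are not similar.

No.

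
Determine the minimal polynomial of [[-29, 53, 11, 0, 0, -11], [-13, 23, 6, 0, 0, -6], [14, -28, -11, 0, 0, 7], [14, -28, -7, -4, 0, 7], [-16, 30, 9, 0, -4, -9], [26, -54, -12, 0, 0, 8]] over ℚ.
The characteristic polynomial factors as (x - 3)(x + 4)^5. The minimal polynomial is ∏(x - λ)^{k_λ} where k_λ is the size of the largest Jordan block at λ.

For λ = -4: rank(A + 4I) = 2, and the largest Jordan block has size 2 (the smallest k with rank((A + 4I)^k) = rank((A + 4I)^(k+1))).
For λ = 3: rank(A - 3I) = 5, and the largest Jordan block has size 1 (the smallest k with rank((A - 3I)^k) = rank((A - 3I)^(k+1))).

So m_A(x) = (x - 3)(x + 4)^2.

m_A(x) = (x - 3)(x + 4)^2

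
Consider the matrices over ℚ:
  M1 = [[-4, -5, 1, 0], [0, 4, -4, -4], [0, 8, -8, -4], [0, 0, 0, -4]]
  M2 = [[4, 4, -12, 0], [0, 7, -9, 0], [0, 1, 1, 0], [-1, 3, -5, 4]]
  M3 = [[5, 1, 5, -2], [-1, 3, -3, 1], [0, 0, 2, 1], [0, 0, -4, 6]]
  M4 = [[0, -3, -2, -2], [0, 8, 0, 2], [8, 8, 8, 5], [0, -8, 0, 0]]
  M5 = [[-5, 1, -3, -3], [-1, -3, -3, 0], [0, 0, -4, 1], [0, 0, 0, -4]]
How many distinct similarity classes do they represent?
3 classes: {M1}, {M2, M3, M4}, {M5}

Characteristic polynomials: χ_{M1} = x(x + 4)^3, χ_{M2} = (x - 4)^4, χ_{M3} = (x - 4)^4, χ_{M4} = (x - 4)^4, χ_{M5} = (x + 4)^4.

{M1}: invariant factors x + 4, x(x + 4)^2.

{M2, M3, M4}: invariant factors (x - 4)^2, (x - 4)^2.

{M5}: invariant factors (x + 4)^2, (x + 4)^2.

Matrices are similar if and only if their invariant-factor lists agree; the partition into similarity classes is {M1}, {M2, M3, M4}, {M5}.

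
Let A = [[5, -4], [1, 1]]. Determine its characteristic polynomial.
χ_A(x) = (x - 3)^2

xI - A = [[x - 5, 4], [-1, x - 1]].

Expanding det(xI - A) along the first row:
det(xI - A) = + (x - 5)·det([[x - 1]]) - (4)·det([[-1]]).

Evaluating gives χ_A(x) = x^2 - 6x + 9 = (x - 3)^2.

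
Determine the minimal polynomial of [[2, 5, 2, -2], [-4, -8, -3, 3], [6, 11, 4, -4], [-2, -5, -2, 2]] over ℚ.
The characteristic polynomial factors as x^4. The minimal polynomial is ∏(x - λ)^{k_λ} where k_λ is the size of the largest Jordan block at λ.

For λ = 0: rank(A) = 2, and the largest Jordan block has size 3 (the smallest k with rank(A^k) = rank(A^(k+1))).

So m_A(x) = x^3.

m_A(x) = x^3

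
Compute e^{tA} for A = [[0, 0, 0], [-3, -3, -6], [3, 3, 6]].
A has Jordan form J = [[0, 0, 0], [0, 0, 0], [0, 0, 3]] with A = PJP^{-1}, so e^{tA} = P e^{tJ} P^{-1}.

For a Jordan block J_k(λ), e^{tJ_k(λ)} = e^{λt} · (I + tN + t^2 N^2/2! + ... + t^{k-1} N^{k-1}/(k-1)!) where N is the nilpotent superdiagonal part.

Assembling the blocks and conjugating back gives the entries of e^{tA} as shown above.

e^{tA} = [[1, 0, 0], [1 - e^{3*t}, 2 - e^{3*t}, 2 - 2*e^{3*t}], [e^{3*t} - 1, e^{3*t} - 1, 2*e^{3*t} - 1]]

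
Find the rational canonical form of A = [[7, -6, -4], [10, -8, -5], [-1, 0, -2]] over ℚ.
The invariant factors of A (the non-unit diagonal entries of the Smith normal form of xI - A over ℚ[x]) are (x + 3)(x^2 + 2), each dividing the next. The characteristic polynomial is their product, (x + 3)(x^2 + 2).

The rational canonical form is the block-diagonal matrix of companion matrices C(f_i):
R = [[0, 0, -6], [1, 0, -2], [0, 1, -3]].

Note the characteristic polynomial does not split into linear factors over ℚ, so A has no Jordan form over ℚ; the rational canonical form exists over any field.

R = [[0, 0, -6], [1, 0, -2], [0, 1, -3]]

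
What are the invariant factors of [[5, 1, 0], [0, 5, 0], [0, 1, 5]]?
x - 5, (x - 5)^2

The Jordan structure of A has elementary divisors (x - 5)^2, (x - 5). Arranging the block sizes at each eigenvalue in decreasing order and taking row products gives the invariant factors.

Invariant factors (smallest first, each dividing the next): x - 5, (x - 5)^2.

Check: the last factor (x - 5)^2 is the minimal polynomial, and the product (x - 5)^3 is the characteristic polynomial.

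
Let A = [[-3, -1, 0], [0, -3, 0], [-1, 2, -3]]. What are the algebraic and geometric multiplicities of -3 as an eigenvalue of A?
algebraic multiplicity 3, geometric multiplicity 1

The characteristic polynomial is (x + 3)^3, so the factor x + 3 appears with exponent 3: the algebraic multiplicity is 3.

rank(A + 3I) = 2, so the eigenspace has dimension 3 - 2 = 1: the geometric multiplicity is 1.

Since 1 < 3, A is not diagonalizable.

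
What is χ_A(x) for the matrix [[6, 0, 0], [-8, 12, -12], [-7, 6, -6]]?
xI - A = [[x - 6, 0, 0], [8, x - 12, 12], [7, -6, x + 6]].

Expanding det(xI - A) along the first row:
det(xI - A) = + (x - 6)·det([[x - 12, 12], [-6, x + 6]]) - (0)·det([[8, 12], [7, x + 6]]) + (0)·det([[8, x - 12], [7, -6]]).

Evaluating gives χ_A(x) = x^3 - 12x^2 + 36x = x(x - 6)^2.

χ_A(x) = x(x - 6)^2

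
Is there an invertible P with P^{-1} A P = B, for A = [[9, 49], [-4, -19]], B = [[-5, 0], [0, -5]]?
Both have characteristic polynomial (x + 5)^2, but the minimal polynomial of A is (x + 5)^2 while the minimal polynomial of B is x + 5. The minimal polynomial is a similarity invariant, so A and B are not similar.

No.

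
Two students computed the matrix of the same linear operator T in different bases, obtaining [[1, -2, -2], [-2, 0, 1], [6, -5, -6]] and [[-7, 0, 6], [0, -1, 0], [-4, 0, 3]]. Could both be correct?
No.

Both have characteristic polynomial (x + 1)^2(x + 3), but the minimal polynomial of A is (x + 1)^2(x + 3) while the minimal polynomial of B is (x + 1)(x + 3). The minimal polynomial is a similarity invariant, so A and B are not similar.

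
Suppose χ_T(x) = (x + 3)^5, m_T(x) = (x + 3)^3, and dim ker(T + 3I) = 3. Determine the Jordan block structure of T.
λ = -3: algebraic multiplicity 5 (exponent in χ_T), largest block size 3 (exponent in m_T), 3 blocks (geometric multiplicity). These force block sizes [3, 1, 1].

Jordan blocks: (-3, 3), (-3, 1), (-3, 1)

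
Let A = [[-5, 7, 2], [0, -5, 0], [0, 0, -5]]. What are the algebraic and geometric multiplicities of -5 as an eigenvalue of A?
The characteristic polynomial is (x + 5)^3, so the factor x + 5 appears with exponent 3: the algebraic multiplicity is 3.

rank(A + 5I) = 1, so the eigenspace has dimension 3 - 1 = 2: the geometric multiplicity is 2.

Since 2 < 3, A is not diagonalizable.

algebraic multiplicity 3, geometric multiplicity 2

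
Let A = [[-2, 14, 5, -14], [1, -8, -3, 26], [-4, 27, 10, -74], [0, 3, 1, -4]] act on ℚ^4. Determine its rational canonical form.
R = [[0, 0, 0, 12], [1, 0, 0, 7], [0, 1, 0, 1], [0, 0, 1, -4]]

The invariant factors of A (the non-unit diagonal entries of the Smith normal form of xI - A over ℚ[x]) are (x + 4)(x^3 - x - 3), each dividing the next. The characteristic polynomial is their product, (x + 4)(x^3 - x - 3).

The rational canonical form is the block-diagonal matrix of companion matrices C(f_i):
R = [[0, 0, 0, 12], [1, 0, 0, 7], [0, 1, 0, 1], [0, 0, 1, -4]].

Note the characteristic polynomial does not split into linear factors over ℚ, so A has no Jordan form over ℚ; the rational canonical form exists over any field.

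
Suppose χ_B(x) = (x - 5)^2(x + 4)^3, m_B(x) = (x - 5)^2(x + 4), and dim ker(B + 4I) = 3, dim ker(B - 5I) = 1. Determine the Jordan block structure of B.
Jordan blocks: (-4, 1), (-4, 1), (-4, 1), (5, 2)

λ = -4: algebraic multiplicity 3 (exponent in χ_B), largest block size 1 (exponent in m_B), 3 blocks (geometric multiplicity). These force block sizes [1, 1, 1].
λ = 5: algebraic multiplicity 2 (exponent in χ_B), largest block size 2 (exponent in m_B), 1 block (geometric multiplicity). This forces block sizes [2].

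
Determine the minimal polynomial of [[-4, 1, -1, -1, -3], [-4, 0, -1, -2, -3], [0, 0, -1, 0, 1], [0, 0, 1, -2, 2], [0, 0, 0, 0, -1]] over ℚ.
The characteristic polynomial factors as (x + 1)^2(x + 2)^3. The minimal polynomial is ∏(x - λ)^{k_λ} where k_λ is the size of the largest Jordan block at λ.

For λ = -2: rank(A + 2I) = 3, and the largest Jordan block has size 2 (the smallest k with rank((A + 2I)^k) = rank((A + 2I)^(k+1))).
For λ = -1: rank(A + I) = 4, and the largest Jordan block has size 2 (the smallest k with rank((A + I)^k) = rank((A + I)^(k+1))).

So m_A(x) = (x + 1)^2(x + 2)^2.

m_A(x) = (x + 1)^2(x + 2)^2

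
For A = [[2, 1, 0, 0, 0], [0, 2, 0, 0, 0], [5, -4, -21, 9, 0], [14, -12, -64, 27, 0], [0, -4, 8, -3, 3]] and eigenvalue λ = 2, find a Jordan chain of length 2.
v_1 = [[1, 1, 0, 0, 2]]^T, v_2 = [[1, 0, 1, 2, -2]]^T

We seek v_1 ∈ ker((A - 2I)^2) \ ker(A - 2I), then set v_{i+1} = (A - 2I) v_i.

One such chain is v_1 = [[1, 1, 0, 0, 2]]^T, v_2 = [[1, 0, 1, 2, -2]]^T. Check: (A - 2I) v_2 = [[0, 0, 0, 0, 0]]^T = 0.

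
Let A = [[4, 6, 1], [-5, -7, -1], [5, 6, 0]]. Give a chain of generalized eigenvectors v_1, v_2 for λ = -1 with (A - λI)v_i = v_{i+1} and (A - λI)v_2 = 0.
v_1 = [[-1, 1, 0]]^T, v_2 = [[1, -1, 1]]^T

We seek v_1 ∈ ker((A + I)^2) \ ker(A + I), then set v_{i+1} = (A + I) v_i.

One such chain is v_1 = [[-1, 1, 0]]^T, v_2 = [[1, -1, 1]]^T. Check: (A + I) v_2 = [[0, 0, 0]]^T = 0.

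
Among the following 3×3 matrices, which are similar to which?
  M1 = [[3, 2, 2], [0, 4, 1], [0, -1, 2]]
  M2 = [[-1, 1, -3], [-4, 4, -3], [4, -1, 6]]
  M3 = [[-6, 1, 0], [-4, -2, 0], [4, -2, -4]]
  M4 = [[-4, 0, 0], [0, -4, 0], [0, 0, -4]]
Characteristic polynomials: χ_{M1} = (x - 3)^3, χ_{M2} = (x - 3)^3, χ_{M3} = (x + 4)^3, χ_{M4} = (x + 4)^3.

{M1, M2}: invariant factors x - 3, (x - 3)^2.

{M3}: invariant factors x + 4, (x + 4)^2.

{M4}: invariant factors x + 4, x + 4, x + 4.

Matrices are similar if and only if their invariant-factor lists agree; the partition into similarity classes is {M1, M2}, {M3}, {M4}.

3 classes: {M1, M2}, {M3}, {M4}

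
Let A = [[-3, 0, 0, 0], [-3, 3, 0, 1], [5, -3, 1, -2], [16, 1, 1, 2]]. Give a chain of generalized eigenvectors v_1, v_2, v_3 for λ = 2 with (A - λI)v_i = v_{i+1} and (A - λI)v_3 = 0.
We seek v_1 ∈ ker((A - 2I)^3) \ ker((A - 2I)^2), then set v_{i+1} = (A - 2I) v_i.

One such chain is v_1 = [[0, 0, 0, 1]]^T, v_2 = [[0, 1, -2, 0]]^T, v_3 = [[0, 1, -1, -1]]^T. Check: (A - 2I) v_3 = [[0, 0, 0, 0]]^T = 0.

v_1 = [[0, 0, 0, 1]]^T, v_2 = [[0, 1, -2, 0]]^T, v_3 = [[0, 1, -1, -1]]^T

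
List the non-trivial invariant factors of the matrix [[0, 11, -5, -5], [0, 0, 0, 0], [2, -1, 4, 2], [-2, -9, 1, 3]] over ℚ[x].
The Jordan structure of A has elementary divisors x^2, (x - 2), (x - 5). Arranging the block sizes at each eigenvalue in decreasing order and taking row products gives the invariant factors.

Invariant factors (smallest first, each dividing the next): x^2(x - 5)(x - 2).

Check: the last factor x^2(x - 5)(x - 2) is the minimal polynomial, and the product x^2(x - 5)(x - 2) is the characteristic polynomial.

x^2(x - 5)(x - 2)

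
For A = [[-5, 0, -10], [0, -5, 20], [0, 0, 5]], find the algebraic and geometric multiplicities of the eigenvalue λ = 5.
algebraic multiplicity 1, geometric multiplicity 1

The characteristic polynomial is (x - 5)(x + 5)^2, so the factor x - 5 appears with exponent 1: the algebraic multiplicity is 1.

rank(A - 5I) = 2, so the eigenspace has dimension 3 - 2 = 1: the geometric multiplicity is 1.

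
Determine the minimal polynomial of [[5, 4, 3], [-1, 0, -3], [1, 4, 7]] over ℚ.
The characteristic polynomial factors as (x - 4)^3. The minimal polynomial is ∏(x - λ)^{k_λ} where k_λ is the size of the largest Jordan block at λ.

For λ = 4: rank(A - 4I) = 1, and the largest Jordan block has size 2 (the smallest k with rank((A - 4I)^k) = rank((A - 4I)^(k+1))).

So m_A(x) = (x - 4)^2.

m_A(x) = (x - 4)^2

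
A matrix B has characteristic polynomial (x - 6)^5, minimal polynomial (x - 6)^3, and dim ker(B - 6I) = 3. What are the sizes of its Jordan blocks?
λ = 6: algebraic multiplicity 5 (exponent in χ_B), largest block size 3 (exponent in m_B), 3 blocks (geometric multiplicity). These force block sizes [3, 1, 1].

Jordan blocks: (6, 3), (6, 1), (6, 1)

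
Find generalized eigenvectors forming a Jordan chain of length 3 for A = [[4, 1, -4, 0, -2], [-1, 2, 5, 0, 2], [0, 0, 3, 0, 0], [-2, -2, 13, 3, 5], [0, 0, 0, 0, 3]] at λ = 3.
v_1 = [[0, -2, 1, -1, -3]]^T, v_2 = [[0, 1, 0, 2, 0]]^T, v_3 = [[1, -1, 0, -2, 0]]^T

We seek v_1 ∈ ker((A - 3I)^3) \ ker((A - 3I)^2), then set v_{i+1} = (A - 3I) v_i.

One such chain is v_1 = [[0, -2, 1, -1, -3]]^T, v_2 = [[0, 1, 0, 2, 0]]^T, v_3 = [[1, -1, 0, -2, 0]]^T. Check: (A - 3I) v_3 = [[0, 0, 0, 0, 0]]^T = 0.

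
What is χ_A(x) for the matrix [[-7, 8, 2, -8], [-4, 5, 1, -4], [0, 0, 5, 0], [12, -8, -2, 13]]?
xI - A = [[x + 7, -8, -2, 8], [4, x - 5, -1, 4], [0, 0, x - 5, 0], [-12, 8, 2, x - 13]].

Expanding det(xI - A) along the first row:
det(xI - A) = + (x + 7)·det([[x - 5, -1, 4], [0, x - 5, 0], [8, 2, x - 13]]) - (-8)·det([[4, -1, 4], [0, x - 5, 0], [-12, 2, x - 13]]) + (-2)·det([[4, x - 5, 4], [0, 0, 0], [-12, 8, x - 13]]) - (8)·det([[4, x - 5, -1], [0, 0, x - 5], [-12, 8, 2]]).

Evaluating gives χ_A(x) = x^4 - 16x^3 + 90x^2 - 200x + 125 = (x - 5)^3(x - 1).

χ_A(x) = (x - 5)^3(x - 1)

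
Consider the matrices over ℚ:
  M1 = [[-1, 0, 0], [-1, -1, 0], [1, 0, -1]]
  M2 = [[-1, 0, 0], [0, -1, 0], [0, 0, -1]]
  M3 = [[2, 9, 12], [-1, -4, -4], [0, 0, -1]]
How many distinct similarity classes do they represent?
Characteristic polynomials: χ_{M1} = (x + 1)^3, χ_{M2} = (x + 1)^3, χ_{M3} = (x + 1)^3.

{M1, M3}: invariant factors x + 1, (x + 1)^2.

{M2}: invariant factors x + 1, x + 1, x + 1.

Matrices are similar if and only if their invariant-factor lists agree; the partition into similarity classes is {M1, M3}, {M2}.

2 classes: {M1, M3}, {M2}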